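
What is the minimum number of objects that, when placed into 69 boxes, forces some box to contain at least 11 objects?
n = (11 − 1)·69 + 1 = 691

By the generalised pigeonhole principle, to guarantee some box contains ≥ r objects we need more than (r − 1) · k objects total. Threshold: n = (r − 1) · k + 1. With r = 11 and k = 69: n = 10 · 69 + 1 = 690 + 1 = 691. For n = 690 = 10 · 69, we can put exactly 10 objects in every box, avoiding 11 in any single one — so 691 is tight.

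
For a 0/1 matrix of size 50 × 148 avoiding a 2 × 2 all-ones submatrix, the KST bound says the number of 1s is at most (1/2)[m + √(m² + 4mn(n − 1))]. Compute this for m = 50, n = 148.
z(50, 148; 2, 2) ≤ (1/2)[50 + √(50² + 4·50·148·147)] = (1/2)[50 + √4353700] = 1068.2761

Kővári–Sós–Turán: let r_1, ..., r_50 be the row sums and z = Σ r_i the total number of 1s. Each pair of columns can share at most one row with both entries 1 (else a 2×2 all-ones block appears), so Σ_i C(r_i, 2) ≤ C(148, 2) = 10878. By convexity Σ_i C(r_i, 2) ≥ 50·C(z/50, 2) = z(z − 50)/(2·50), giving z² − 50z − 50·148·147 ≤ 0 and hence z ≤ (1/2)[50 + √(2500 + 4·1087800)] = (1/2)[50 + √4353700] ≈ (1/2)(50 + 2086.5522) = 1068.2761.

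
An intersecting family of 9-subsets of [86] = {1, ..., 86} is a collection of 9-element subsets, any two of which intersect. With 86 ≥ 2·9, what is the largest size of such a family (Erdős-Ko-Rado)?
max |F| = C(85, 8) = 48124511370

Erdős-Ko-Rado (1961): when n ≥ 2k, max |F| = C(n−1, k−1). The bound is attained by the star {A : i ∈ A} for any fixed i ∈ [n]. Here C(86−1, 9−1) = C(85, 8) = 48124511370.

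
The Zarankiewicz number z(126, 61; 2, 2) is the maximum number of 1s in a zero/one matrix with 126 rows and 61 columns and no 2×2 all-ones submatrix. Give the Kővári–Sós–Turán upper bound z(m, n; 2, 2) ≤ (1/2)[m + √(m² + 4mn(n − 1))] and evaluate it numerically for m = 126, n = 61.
z(126, 61; 2, 2) ≤ (1/2)[126 + √(126² + 4·126·61·60)] = (1/2)[126 + √1860516] = 745.0037

Kővári–Sós–Turán: let r_1, ..., r_126 be the row sums and z = Σ r_i the total number of 1s. Each pair of columns can share at most one row with both entries 1 (else a 2×2 all-ones block appears), so Σ_i C(r_i, 2) ≤ C(61, 2) = 1830. By convexity Σ_i C(r_i, 2) ≥ 126·C(z/126, 2) = z(z − 126)/(2·126), giving z² − 126z − 126·61·60 ≤ 0 and hence z ≤ (1/2)[126 + √(15876 + 4·461160)] = (1/2)[126 + √1860516] ≈ (1/2)(126 + 1364.0073) = 745.0037.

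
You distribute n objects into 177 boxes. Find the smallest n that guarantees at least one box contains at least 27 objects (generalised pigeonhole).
n = (27 − 1)·177 + 1 = 4603

By the generalised pigeonhole principle, to guarantee some box contains ≥ r objects we need more than (r − 1) · k objects total. Threshold: n = (r − 1) · k + 1. With r = 27 and k = 177: n = 26 · 177 + 1 = 4602 + 1 = 4603. For n = 4602 = 26 · 177, we can put exactly 26 objects in every box, avoiding 27 in any single one — so 4603 is tight.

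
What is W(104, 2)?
W(104, 2) = 104 + 1 = 105

A 2-term AP is any pair of integers, so a monochromatic 2-AP exists iff some colour is used at least twice. With 104 colours, the colouring i ↦ i on {1, ..., 104} uses each colour once, avoiding any monochromatic pair, so W(104, 2) > 104. For {1, ..., 105}, pigeonhole forces two integers of the same colour, which form a monochromatic 2-AP. Hence W(104, 2) = 105.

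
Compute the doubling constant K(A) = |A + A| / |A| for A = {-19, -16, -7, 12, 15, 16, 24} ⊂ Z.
K = |A + A| / |A| = 25/7

Enumerate A + A = {a + b : a, b ∈ A}. With |A| = 7, there are |A|^2 = 49 ordered sum pairs; collecting distinct values, A + A = {-38, -35, -32, -26, -23, -14, -7, -4, -3, -1, 0, 5, 8, 9, 17, 24, 27, 28, 30, 31, 32, 36, 39, 40, 48}, so |A + A| = 25. Thus K = 25/7. For comparison, the minimum possible |A + A| over all 7-element sets is 2·7 − 1 = 13 (so min K = 13/7), attained only by arithmetic progressions.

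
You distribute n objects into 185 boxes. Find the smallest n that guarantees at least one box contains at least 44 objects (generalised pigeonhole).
n = (44 − 1)·185 + 1 = 7956

By the generalised pigeonhole principle, to guarantee some box contains ≥ r objects we need more than (r − 1) · k objects total. Threshold: n = (r − 1) · k + 1. With r = 44 and k = 185: n = 43 · 185 + 1 = 7955 + 1 = 7956. For n = 7955 = 43 · 185, we can put exactly 43 objects in every box, avoiding 44 in any single one — so 7956 is tight.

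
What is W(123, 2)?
W(123, 2) = 123 + 1 = 124

A 2-term AP is any pair of integers, so a monochromatic 2-AP exists iff some colour is used at least twice. With 123 colours, the colouring i ↦ i on {1, ..., 123} uses each colour once, avoiding any monochromatic pair, so W(123, 2) > 123. For {1, ..., 124}, pigeonhole forces two integers of the same colour, which form a monochromatic 2-AP. Hence W(123, 2) = 124.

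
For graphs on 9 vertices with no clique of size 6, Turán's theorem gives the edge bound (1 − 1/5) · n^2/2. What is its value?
Turán density bound = (4/5) · 9^2/2 = 162/5 ≈ 32.4

Turán's theorem: ex(n, K_{r+1}) is achieved by the complete r-partite Turán graph T(n, r) with parts as balanced as possible, and is at most (1 − 1/r) · n^2/2. For r = 5, n = 9: the density bound is (4/5) · 81/2 = 162/5 ≈ 32.4. The integer-valued extremum is e(T(9, 5)) = 32, which is strictly less than the density bound 162/5 since 5 ∤ 9 (the parts of T(9, 5) cannot all be equal).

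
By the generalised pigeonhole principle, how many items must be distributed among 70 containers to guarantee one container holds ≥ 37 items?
n = (37 − 1)·70 + 1 = 2521

By the generalised pigeonhole principle, to guarantee some box contains ≥ r objects we need more than (r − 1) · k objects total. Threshold: n = (r − 1) · k + 1. With r = 37 and k = 70: n = 36 · 70 + 1 = 2520 + 1 = 2521. For n = 2520 = 36 · 70, we can put exactly 36 objects in every box, avoiding 37 in any single one — so 2521 is tight.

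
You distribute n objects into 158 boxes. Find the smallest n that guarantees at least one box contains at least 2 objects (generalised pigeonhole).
n = (2 − 1)·158 + 1 = 159

By the generalised pigeonhole principle, to guarantee some box contains ≥ r objects we need more than (r − 1) · k objects total. Threshold: n = (r − 1) · k + 1. With r = 2 and k = 158: n = 1 · 158 + 1 = 158 + 1 = 159. For n = 158 = 1 · 158, we can put exactly 1 objects in every box, avoiding 2 in any single one — so 159 is tight.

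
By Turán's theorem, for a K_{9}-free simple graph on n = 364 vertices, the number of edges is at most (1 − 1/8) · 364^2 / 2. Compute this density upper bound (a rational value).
Turán density bound = (7/8) · 364^2/2 = 57967

Turán's theorem: ex(n, K_{r+1}) is achieved by the complete r-partite Turán graph T(n, r) with parts as balanced as possible, and is at most (1 − 1/r) · n^2/2. For r = 8, n = 364: the density bound is (7/8) · 132496/2 = 57967. The integer-valued extremum is e(T(364, 8)) = 57966, which is strictly less than the density bound 57967 since 8 ∤ 364 (the parts of T(364, 8) cannot all be equal).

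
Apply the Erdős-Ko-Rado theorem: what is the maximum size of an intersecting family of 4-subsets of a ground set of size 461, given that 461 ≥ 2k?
max |F| = C(460, 3) = 16117020

The Erdős-Ko-Rado theorem states: for n ≥ 2k, an intersecting family of k-subsets of an n-element set has size at most C(n − 1, k − 1), with equality for 'star' families {A ⊆ [n] : |A| = k, i ∈ A} (fix an element i). For n = 461, k = 4: C(460, 3) = 16117020.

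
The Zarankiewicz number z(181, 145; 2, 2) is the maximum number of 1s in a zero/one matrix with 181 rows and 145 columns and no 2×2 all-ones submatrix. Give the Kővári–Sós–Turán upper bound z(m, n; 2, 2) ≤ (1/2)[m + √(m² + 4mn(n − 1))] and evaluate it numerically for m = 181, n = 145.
z(181, 145; 2, 2) ≤ (1/2)[181 + √(181² + 4·181·145·144)] = (1/2)[181 + √15149881] = 2036.6424

Kővári–Sós–Turán: let r_1, ..., r_181 be the row sums and z = Σ r_i the total number of 1s. Each pair of columns can share at most one row with both entries 1 (else a 2×2 all-ones block appears), so Σ_i C(r_i, 2) ≤ C(145, 2) = 10440. By convexity Σ_i C(r_i, 2) ≥ 181·C(z/181, 2) = z(z − 181)/(2·181), giving z² − 181z − 181·145·144 ≤ 0 and hence z ≤ (1/2)[181 + √(32761 + 4·3779280)] = (1/2)[181 + √15149881] ≈ (1/2)(181 + 3892.2848) = 2036.6424.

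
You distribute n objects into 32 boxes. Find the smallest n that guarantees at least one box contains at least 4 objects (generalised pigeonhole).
n = (4 − 1)·32 + 1 = 97

By the generalised pigeonhole principle, to guarantee some box contains ≥ r objects we need more than (r − 1) · k objects total. Threshold: n = (r − 1) · k + 1. With r = 4 and k = 32: n = 3 · 32 + 1 = 96 + 1 = 97. For n = 96 = 3 · 32, we can put exactly 3 objects in every box, avoiding 4 in any single one — so 97 is tight.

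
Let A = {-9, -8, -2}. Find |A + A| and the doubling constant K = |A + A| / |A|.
K = |A + A| / |A| = 6/3 = 2

Enumerate A + A = {a + b : a, b ∈ A}. With |A| = 3, there are |A|^2 = 9 ordered sum pairs; collecting distinct values, A + A = {-18, -17, -16, -11, -10, -4}, so |A + A| = 6. Thus K = 6/3 = 2. For comparison, the minimum possible |A + A| over all 3-element sets is 2·3 − 1 = 5 (so min K = 5/3), attained only by arithmetic progressions.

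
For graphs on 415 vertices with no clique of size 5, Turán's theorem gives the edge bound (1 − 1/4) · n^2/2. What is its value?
Turán density bound = (3/4) · 415^2/2 = 516675/8 ≈ 64584.375

Turán's theorem: ex(n, K_{r+1}) is achieved by the complete r-partite Turán graph T(n, r) with parts as balanced as possible, and is at most (1 − 1/r) · n^2/2. For r = 4, n = 415: the density bound is (3/4) · 172225/2 = 516675/8 ≈ 64584.375. The integer-valued extremum is e(T(415, 4)) = 64584, which is strictly less than the density bound 516675/8 since 4 ∤ 415 (the parts of T(415, 4) cannot all be equal).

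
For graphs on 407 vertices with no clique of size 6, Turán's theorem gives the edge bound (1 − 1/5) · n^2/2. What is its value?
Turán density bound = (4/5) · 407^2/2 = 331298/5 ≈ 66259.6

Turán's theorem: ex(n, K_{r+1}) is achieved by the complete r-partite Turán graph T(n, r) with parts as balanced as possible, and is at most (1 − 1/r) · n^2/2. For r = 5, n = 407: the density bound is (4/5) · 165649/2 = 331298/5 ≈ 66259.6. The integer-valued extremum is e(T(407, 5)) = 66259, which is strictly less than the density bound 331298/5 since 5 ∤ 407 (the parts of T(407, 5) cannot all be equal).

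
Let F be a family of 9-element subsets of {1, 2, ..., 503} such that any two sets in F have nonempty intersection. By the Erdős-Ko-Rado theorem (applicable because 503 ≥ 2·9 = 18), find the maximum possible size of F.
max |F| = C(502, 8) = 94572327271677750

The Erdős-Ko-Rado theorem states: for n ≥ 2k, an intersecting family of k-subsets of an n-element set has size at most C(n − 1, k − 1), with equality for 'star' families {A ⊆ [n] : |A| = k, i ∈ A} (fix an element i). For n = 503, k = 9: C(502, 8) = 94572327271677750.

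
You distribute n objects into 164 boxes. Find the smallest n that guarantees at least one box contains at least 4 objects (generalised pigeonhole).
n = (4 − 1)·164 + 1 = 493

By the generalised pigeonhole principle, to guarantee some box contains ≥ r objects we need more than (r − 1) · k objects total. Threshold: n = (r − 1) · k + 1. With r = 4 and k = 164: n = 3 · 164 + 1 = 492 + 1 = 493. For n = 492 = 3 · 164, we can put exactly 3 objects in every box, avoiding 4 in any single one — so 493 is tight.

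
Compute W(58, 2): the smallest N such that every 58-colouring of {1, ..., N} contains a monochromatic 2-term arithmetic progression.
W(58, 2) = 58 + 1 = 59

A 2-term AP is any pair of integers, so a monochromatic 2-AP exists iff some colour is used at least twice. With 58 colours, the colouring i ↦ i on {1, ..., 58} uses each colour once, avoiding any monochromatic pair, so W(58, 2) > 58. For {1, ..., 59}, pigeonhole forces two integers of the same colour, which form a monochromatic 2-AP. Hence W(58, 2) = 59.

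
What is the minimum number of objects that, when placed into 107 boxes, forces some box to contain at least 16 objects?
n = (16 − 1)·107 + 1 = 1606

By the generalised pigeonhole principle, to guarantee some box contains ≥ r objects we need more than (r − 1) · k objects total. Threshold: n = (r − 1) · k + 1. With r = 16 and k = 107: n = 15 · 107 + 1 = 1605 + 1 = 1606. For n = 1605 = 15 · 107, we can put exactly 15 objects in every box, avoiding 16 in any single one — so 1606 is tight.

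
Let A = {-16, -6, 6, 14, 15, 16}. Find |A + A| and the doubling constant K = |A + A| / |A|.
K = |A + A| / |A| = 19/6

Enumerate A + A = {a + b : a, b ∈ A}. With |A| = 6, there are |A|^2 = 36 ordered sum pairs; collecting distinct values, A + A = {-32, -22, -12, -10, -2, -1, 0, 8, 9, 10, 12, 20, 21, 22, 28, 29, 30, 31, 32}, so |A + A| = 19. Thus K = 19/6. For comparison, the minimum possible |A + A| over all 6-element sets is 2·6 − 1 = 11 (so min K = 11/6), attained only by arithmetic progressions.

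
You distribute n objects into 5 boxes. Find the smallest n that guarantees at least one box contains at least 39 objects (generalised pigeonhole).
n = (39 − 1)·5 + 1 = 191

By the generalised pigeonhole principle, to guarantee some box contains ≥ r objects we need more than (r − 1) · k objects total. Threshold: n = (r − 1) · k + 1. With r = 39 and k = 5: n = 38 · 5 + 1 = 190 + 1 = 191. For n = 190 = 38 · 5, we can put exactly 38 objects in every box, avoiding 39 in any single one — so 191 is tight.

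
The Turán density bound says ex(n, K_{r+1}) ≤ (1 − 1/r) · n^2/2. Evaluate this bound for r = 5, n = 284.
Turán density bound = (4/5) · 284^2/2 = 161312/5 ≈ 32262.4

Turán's theorem: ex(n, K_{r+1}) is achieved by the complete r-partite Turán graph T(n, r) with parts as balanced as possible, and is at most (1 − 1/r) · n^2/2. For r = 5, n = 284: the density bound is (4/5) · 80656/2 = 161312/5 ≈ 32262.4. The integer-valued extremum is e(T(284, 5)) = 32262, which is strictly less than the density bound 161312/5 since 5 ∤ 284 (the parts of T(284, 5) cannot all be equal).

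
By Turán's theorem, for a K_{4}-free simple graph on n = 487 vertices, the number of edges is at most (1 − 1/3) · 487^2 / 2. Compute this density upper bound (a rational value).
Turán density bound = (2/3) · 487^2/2 = 237169/3 ≈ 79056.3333

Turán's theorem: ex(n, K_{r+1}) is achieved by the complete r-partite Turán graph T(n, r) with parts as balanced as possible, and is at most (1 − 1/r) · n^2/2. For r = 3, n = 487: the density bound is (2/3) · 237169/2 = 237169/3 ≈ 79056.3333. The integer-valued extremum is e(T(487, 3)) = 79056, which is strictly less than the density bound 237169/3 since 3 ∤ 487 (the parts of T(487, 3) cannot all be equal).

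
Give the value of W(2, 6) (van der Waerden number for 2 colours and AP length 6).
W(2, 6) = 1132

This is a classical value, W(2, 6) = 1132, established by combining an explicit 2-colouring of {1, ..., 1131} with no monochromatic 6-AP (giving the lower bound W(2, 6) > 1131) and a finite case analysis / exhaustive computer search showing every 2-colouring of {1, ..., 1132} has such an AP.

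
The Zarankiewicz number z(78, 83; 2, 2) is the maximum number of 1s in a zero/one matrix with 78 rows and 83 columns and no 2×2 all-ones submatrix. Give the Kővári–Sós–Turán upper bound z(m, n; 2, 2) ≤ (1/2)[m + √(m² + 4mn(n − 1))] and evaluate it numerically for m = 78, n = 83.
z(78, 83; 2, 2) ≤ (1/2)[78 + √(78² + 4·78·83·82)] = (1/2)[78 + √2129556] = 768.6499

Kővári–Sós–Turán: let r_1, ..., r_78 be the row sums and z = Σ r_i the total number of 1s. Each pair of columns can share at most one row with both entries 1 (else a 2×2 all-ones block appears), so Σ_i C(r_i, 2) ≤ C(83, 2) = 3403. By convexity Σ_i C(r_i, 2) ≥ 78·C(z/78, 2) = z(z − 78)/(2·78), giving z² − 78z − 78·83·82 ≤ 0 and hence z ≤ (1/2)[78 + √(6084 + 4·530868)] = (1/2)[78 + √2129556] ≈ (1/2)(78 + 1459.2998) = 768.6499.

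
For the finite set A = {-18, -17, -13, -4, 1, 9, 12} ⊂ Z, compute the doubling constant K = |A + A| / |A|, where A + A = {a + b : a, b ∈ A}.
K = |A + A| / |A| = 26/7

Enumerate A + A = {a + b : a, b ∈ A}. With |A| = 7, there are |A|^2 = 49 ordered sum pairs; collecting distinct values, A + A = {-36, -35, -34, -31, -30, -26, -22, -21, -17, -16, -12, -9, -8, -6, -5, -4, -3, -1, 2, 5, 8, 10, 13, 18, 21, 24}, so |A + A| = 26. Thus K = 26/7. For comparison, the minimum possible |A + A| over all 7-element sets is 2·7 − 1 = 13 (so min K = 13/7), attained only by arithmetic progressions.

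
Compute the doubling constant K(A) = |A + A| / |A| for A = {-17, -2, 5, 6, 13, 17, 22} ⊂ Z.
K = |A + A| / |A| = 26/7

Enumerate A + A = {a + b : a, b ∈ A}. With |A| = 7, there are |A|^2 = 49 ordered sum pairs; collecting distinct values, A + A = {-34, -19, -12, -11, -4, 0, 3, 4, 5, 10, 11, 12, 15, 18, 19, 20, 22, 23, 26, 27, 28, 30, 34, 35, 39, 44}, so |A + A| = 26. Thus K = 26/7. For comparison, the minimum possible |A + A| over all 7-element sets is 2·7 − 1 = 13 (so min K = 13/7), attained only by arithmetic progressions.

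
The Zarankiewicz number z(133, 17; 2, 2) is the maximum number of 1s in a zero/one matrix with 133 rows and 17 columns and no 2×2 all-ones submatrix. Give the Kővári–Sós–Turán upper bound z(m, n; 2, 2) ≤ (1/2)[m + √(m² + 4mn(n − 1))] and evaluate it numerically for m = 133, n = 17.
z(133, 17; 2, 2) ≤ (1/2)[133 + √(133² + 4·133·17·16)] = (1/2)[133 + √162393] = 267.9901

Kővári–Sós–Turán: let r_1, ..., r_133 be the row sums and z = Σ r_i the total number of 1s. Each pair of columns can share at most one row with both entries 1 (else a 2×2 all-ones block appears), so Σ_i C(r_i, 2) ≤ C(17, 2) = 136. By convexity Σ_i C(r_i, 2) ≥ 133·C(z/133, 2) = z(z − 133)/(2·133), giving z² − 133z − 133·17·16 ≤ 0 and hence z ≤ (1/2)[133 + √(17689 + 4·36176)] = (1/2)[133 + √162393] ≈ (1/2)(133 + 402.9801) = 267.9901.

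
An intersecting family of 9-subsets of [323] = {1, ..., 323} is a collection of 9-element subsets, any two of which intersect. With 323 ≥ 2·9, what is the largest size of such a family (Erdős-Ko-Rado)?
max |F| = C(322, 8) = 2625820657641720

Erdős-Ko-Rado (1961): when n ≥ 2k, max |F| = C(n−1, k−1). The bound is attained by the star {A : i ∈ A} for any fixed i ∈ [n]. Here C(323−1, 9−1) = C(322, 8) = 2625820657641720.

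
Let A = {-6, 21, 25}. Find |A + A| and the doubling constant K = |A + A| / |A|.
K = |A + A| / |A| = 6/3 = 2

Enumerate A + A = {a + b : a, b ∈ A}. With |A| = 3, there are |A|^2 = 9 ordered sum pairs; collecting distinct values, A + A = {-12, 15, 19, 42, 46, 50}, so |A + A| = 6. Thus K = 6/3 = 2. For comparison, the minimum possible |A + A| over all 3-element sets is 2·3 − 1 = 5 (so min K = 5/3), attained only by arithmetic progressions.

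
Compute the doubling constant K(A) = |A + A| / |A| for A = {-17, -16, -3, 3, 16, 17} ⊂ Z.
K = |A + A| / |A| = 19/6

Enumerate A + A = {a + b : a, b ∈ A}. With |A| = 6, there are |A|^2 = 36 ordered sum pairs; collecting distinct values, A + A = {-34, -33, -32, -20, -19, -14, -13, -6, -1, 0, 1, 6, 13, 14, 19, 20, 32, 33, 34}, so |A + A| = 19. Thus K = 19/6. For comparison, the minimum possible |A + A| over all 6-element sets is 2·6 − 1 = 11 (so min K = 11/6), attained only by arithmetic progressions.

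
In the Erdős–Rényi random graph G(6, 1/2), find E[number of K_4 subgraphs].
E[# K_4] = C(6, 4) · (1/2)^C(4, 2) = 15 / 2^6 = 0.234375

For each 4-subset S of vertices (there are C(6, 4) = 15 such S), let X_S = 1 if S induces a K_4 (all C(4, 2) = 6 edges present). Then P(X_S = 1) = (1/2)^6 = 1/64. By linearity of expectation, E[# K_4] = C(6, 4) · (1/2)^6 = 15 / 64 = 0.234375.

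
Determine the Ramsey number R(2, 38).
R(2, 38) = 38

R(2, k) = k for all k ≥ 2: in a 2-colouring of K_k, either some edge is red (a red K_2) or all edges are blue (a blue K_k). And K_{37} coloured all-blue has no blue K_38, so R(2, 38) > 37. Hence R(2, 38) = 38.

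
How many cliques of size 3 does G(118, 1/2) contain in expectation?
E[# K_3] = C(118, 3) · (1/2)^C(3, 2) = 266916 / 2^3 = 66729/2 = 33364.5

For each 3-subset S of vertices (there are C(118, 3) = 266916 such S), let X_S = 1 if S induces a K_3 (all C(3, 2) = 3 edges present). Then P(X_S = 1) = (1/2)^3 = 1/8. By linearity of expectation, E[# K_3] = C(118, 3) · (1/2)^3 = 266916 / 8 = 66729/2 = 33364.5.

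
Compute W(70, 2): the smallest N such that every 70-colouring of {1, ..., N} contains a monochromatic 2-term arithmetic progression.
W(70, 2) = 70 + 1 = 71

A 2-term AP is any pair of integers, so a monochromatic 2-AP exists iff some colour is used at least twice. With 70 colours, the colouring i ↦ i on {1, ..., 70} uses each colour once, avoiding any monochromatic pair, so W(70, 2) > 70. For {1, ..., 71}, pigeonhole forces two integers of the same colour, which form a monochromatic 2-AP. Hence W(70, 2) = 71.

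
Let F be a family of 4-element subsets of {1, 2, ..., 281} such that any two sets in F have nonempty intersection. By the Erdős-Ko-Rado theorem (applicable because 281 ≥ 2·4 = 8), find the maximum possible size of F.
max |F| = C(280, 3) = 3619560

The Erdős-Ko-Rado theorem states: for n ≥ 2k, an intersecting family of k-subsets of an n-element set has size at most C(n − 1, k − 1), with equality for 'star' families {A ⊆ [n] : |A| = k, i ∈ A} (fix an element i). For n = 281, k = 4: C(280, 3) = 3619560.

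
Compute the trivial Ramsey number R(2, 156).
R(2, 156) = 156

R(2, k) = k for all k ≥ 2: in a 2-colouring of K_k, either some edge is red (a red K_2) or all edges are blue (a blue K_k). And K_{155} coloured all-blue has no blue K_156, so R(2, 156) > 155. Hence R(2, 156) = 156.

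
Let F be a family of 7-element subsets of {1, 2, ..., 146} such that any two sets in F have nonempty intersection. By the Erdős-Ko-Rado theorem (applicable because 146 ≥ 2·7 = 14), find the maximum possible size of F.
max |F| = C(145, 6) = 11624372760

The Erdős-Ko-Rado theorem states: for n ≥ 2k, an intersecting family of k-subsets of an n-element set has size at most C(n − 1, k − 1), with equality for 'star' families {A ⊆ [n] : |A| = k, i ∈ A} (fix an element i). For n = 146, k = 7: C(145, 6) = 11624372760.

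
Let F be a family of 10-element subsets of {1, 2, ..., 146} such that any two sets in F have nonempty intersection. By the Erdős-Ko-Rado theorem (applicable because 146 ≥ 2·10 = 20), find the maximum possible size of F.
max |F| = C(145, 9) = 60611278580710

Erdős-Ko-Rado (1961): when n ≥ 2k, max |F| = C(n−1, k−1). The bound is attained by the star {A : i ∈ A} for any fixed i ∈ [n]. Here C(146−1, 10−1) = C(145, 9) = 60611278580710.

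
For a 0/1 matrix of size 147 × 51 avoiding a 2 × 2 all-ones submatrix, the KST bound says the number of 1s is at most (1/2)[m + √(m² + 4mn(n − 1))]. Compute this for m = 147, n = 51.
z(147, 51; 2, 2) ≤ (1/2)[147 + √(147² + 4·147·51·50)] = (1/2)[147 + √1521009] = 690.146

Kővári–Sós–Turán: let r_1, ..., r_147 be the row sums and z = Σ r_i the total number of 1s. Each pair of columns can share at most one row with both entries 1 (else a 2×2 all-ones block appears), so Σ_i C(r_i, 2) ≤ C(51, 2) = 1275. By convexity Σ_i C(r_i, 2) ≥ 147·C(z/147, 2) = z(z − 147)/(2·147), giving z² − 147z − 147·51·50 ≤ 0 and hence z ≤ (1/2)[147 + √(21609 + 4·374850)] = (1/2)[147 + √1521009] ≈ (1/2)(147 + 1233.2919) = 690.146.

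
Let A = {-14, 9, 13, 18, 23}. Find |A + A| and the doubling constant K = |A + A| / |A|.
K = |A + A| / |A| = 14/5

Enumerate A + A = {a + b : a, b ∈ A}. With |A| = 5, there are |A|^2 = 25 ordered sum pairs; collecting distinct values, A + A = {-28, -5, -1, 4, 9, 18, 22, 26, 27, 31, 32, 36, 41, 46}, so |A + A| = 14. Thus K = 14/5. For comparison, the minimum possible |A + A| over all 5-element sets is 2·5 − 1 = 9 (so min K = 9/5), attained only by arithmetic progressions.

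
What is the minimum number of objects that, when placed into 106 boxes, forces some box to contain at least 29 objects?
n = (29 − 1)·106 + 1 = 2969

By the generalised pigeonhole principle, to guarantee some box contains ≥ r objects we need more than (r − 1) · k objects total. Threshold: n = (r − 1) · k + 1. With r = 29 and k = 106: n = 28 · 106 + 1 = 2968 + 1 = 2969. For n = 2968 = 28 · 106, we can put exactly 28 objects in every box, avoiding 29 in any single one — so 2969 is tight.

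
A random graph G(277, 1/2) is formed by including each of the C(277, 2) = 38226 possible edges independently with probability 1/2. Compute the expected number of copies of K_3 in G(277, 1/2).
E[# K_3] = C(277, 3) · (1/2)^C(3, 2) = 3504050 / 2^3 = 1752025/4 = 438006.25

For each 3-subset S of vertices (there are C(277, 3) = 3504050 such S), let X_S = 1 if S induces a K_3 (all C(3, 2) = 3 edges present). Then P(X_S = 1) = (1/2)^3 = 1/8. By linearity of expectation, E[# K_3] = C(277, 3) · (1/2)^3 = 3504050 / 8 = 1752025/4 = 438006.25.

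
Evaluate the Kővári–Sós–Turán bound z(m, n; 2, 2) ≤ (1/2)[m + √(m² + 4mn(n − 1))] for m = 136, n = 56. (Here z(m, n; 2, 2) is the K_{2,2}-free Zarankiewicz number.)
z(136, 56; 2, 2) ≤ (1/2)[136 + √(136² + 4·136·56·55)] = (1/2)[136 + √1694016] = 718.7718

Kővári–Sós–Turán: let r_1, ..., r_136 be the row sums and z = Σ r_i the total number of 1s. Each pair of columns can share at most one row with both entries 1 (else a 2×2 all-ones block appears), so Σ_i C(r_i, 2) ≤ C(56, 2) = 1540. By convexity Σ_i C(r_i, 2) ≥ 136·C(z/136, 2) = z(z − 136)/(2·136), giving z² − 136z − 136·56·55 ≤ 0 and hence z ≤ (1/2)[136 + √(18496 + 4·418880)] = (1/2)[136 + √1694016] ≈ (1/2)(136 + 1301.5437) = 718.7718.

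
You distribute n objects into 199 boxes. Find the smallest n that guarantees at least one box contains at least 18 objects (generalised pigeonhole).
n = (18 − 1)·199 + 1 = 3384

By the generalised pigeonhole principle, to guarantee some box contains ≥ r objects we need more than (r − 1) · k objects total. Threshold: n = (r − 1) · k + 1. With r = 18 and k = 199: n = 17 · 199 + 1 = 3383 + 1 = 3384. For n = 3383 = 17 · 199, we can put exactly 17 objects in every box, avoiding 18 in any single one — so 3384 is tight.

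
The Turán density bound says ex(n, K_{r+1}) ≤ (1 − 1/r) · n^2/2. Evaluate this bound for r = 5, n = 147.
Turán density bound = (4/5) · 147^2/2 = 43218/5 ≈ 8643.6

Turán's theorem: ex(n, K_{r+1}) is achieved by the complete r-partite Turán graph T(n, r) with parts as balanced as possible, and is at most (1 − 1/r) · n^2/2. For r = 5, n = 147: the density bound is (4/5) · 21609/2 = 43218/5 ≈ 8643.6. The integer-valued extremum is e(T(147, 5)) = 8643, which is strictly less than the density bound 43218/5 since 5 ∤ 147 (the parts of T(147, 5) cannot all be equal).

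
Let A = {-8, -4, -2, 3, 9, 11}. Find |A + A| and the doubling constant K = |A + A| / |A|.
K = |A + A| / |A| = 19/6

Enumerate A + A = {a + b : a, b ∈ A}. With |A| = 6, there are |A|^2 = 36 ordered sum pairs; collecting distinct values, A + A = {-16, -12, -10, -8, -6, -5, -4, -1, 1, 3, 5, 6, 7, 9, 12, 14, 18, 20, 22}, so |A + A| = 19. Thus K = 19/6. For comparison, the minimum possible |A + A| over all 6-element sets is 2·6 − 1 = 11 (so min K = 11/6), attained only by arithmetic progressions.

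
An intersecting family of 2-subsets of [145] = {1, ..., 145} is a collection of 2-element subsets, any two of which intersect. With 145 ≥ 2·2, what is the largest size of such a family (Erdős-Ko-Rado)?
max |F| = C(144, 1) = 144

Erdős-Ko-Rado (1961): when n ≥ 2k, max |F| = C(n−1, k−1). The bound is attained by the star {A : i ∈ A} for any fixed i ∈ [n]. Here C(145−1, 2−1) = C(144, 1) = 144.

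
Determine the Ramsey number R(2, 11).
R(2, 11) = 11

R(2, k) = k for all k ≥ 2: in a 2-colouring of K_k, either some edge is red (a red K_2) or all edges are blue (a blue K_k). And K_{10} coloured all-blue has no blue K_11, so R(2, 11) > 10. Hence R(2, 11) = 11.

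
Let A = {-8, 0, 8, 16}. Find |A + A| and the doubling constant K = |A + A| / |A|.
K = |A + A| / |A| = 7/4

Enumerate A + A = {a + b : a, b ∈ A}. With |A| = 4, there are |A|^2 = 16 ordered sum pairs; collecting distinct values, A + A = {-16, -8, 0, 8, 16, 24, 32}, so |A + A| = 7. Thus K = 7/4. Here |A + A| = 2|A| − 1 = 7, the minimum possible — so K = 7/4 is minimal, which holds iff A is an arithmetic progression.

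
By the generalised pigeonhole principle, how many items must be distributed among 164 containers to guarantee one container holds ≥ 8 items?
n = (8 − 1)·164 + 1 = 1149

By the generalised pigeonhole principle, to guarantee some box contains ≥ r objects we need more than (r − 1) · k objects total. Threshold: n = (r − 1) · k + 1. With r = 8 and k = 164: n = 7 · 164 + 1 = 1148 + 1 = 1149. For n = 1148 = 7 · 164, we can put exactly 7 objects in every box, avoiding 8 in any single one — so 1149 is tight.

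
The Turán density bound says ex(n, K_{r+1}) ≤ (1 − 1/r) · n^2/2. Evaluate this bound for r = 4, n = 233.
Turán density bound = (3/4) · 233^2/2 = 162867/8 ≈ 20358.375

Turán's theorem: ex(n, K_{r+1}) is achieved by the complete r-partite Turán graph T(n, r) with parts as balanced as possible, and is at most (1 − 1/r) · n^2/2. For r = 4, n = 233: the density bound is (3/4) · 54289/2 = 162867/8 ≈ 20358.375. The integer-valued extremum is e(T(233, 4)) = 20358, which is strictly less than the density bound 162867/8 since 4 ∤ 233 (the parts of T(233, 4) cannot all be equal).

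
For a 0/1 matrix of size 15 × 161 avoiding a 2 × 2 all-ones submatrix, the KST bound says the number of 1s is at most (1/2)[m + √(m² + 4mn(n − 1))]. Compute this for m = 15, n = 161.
z(15, 161; 2, 2) ≤ (1/2)[15 + √(15² + 4·15·161·160)] = (1/2)[15 + √1545825] = 629.1561

Kővári–Sós–Turán: let r_1, ..., r_15 be the row sums and z = Σ r_i the total number of 1s. Each pair of columns can share at most one row with both entries 1 (else a 2×2 all-ones block appears), so Σ_i C(r_i, 2) ≤ C(161, 2) = 12880. By convexity Σ_i C(r_i, 2) ≥ 15·C(z/15, 2) = z(z − 15)/(2·15), giving z² − 15z − 15·161·160 ≤ 0 and hence z ≤ (1/2)[15 + √(225 + 4·386400)] = (1/2)[15 + √1545825] ≈ (1/2)(15 + 1243.3121) = 629.1561.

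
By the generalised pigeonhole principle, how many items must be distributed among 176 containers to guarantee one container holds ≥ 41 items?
n = (41 − 1)·176 + 1 = 7041

By the generalised pigeonhole principle, to guarantee some box contains ≥ r objects we need more than (r − 1) · k objects total. Threshold: n = (r − 1) · k + 1. With r = 41 and k = 176: n = 40 · 176 + 1 = 7040 + 1 = 7041. For n = 7040 = 40 · 176, we can put exactly 40 objects in every box, avoiding 41 in any single one — so 7041 is tight.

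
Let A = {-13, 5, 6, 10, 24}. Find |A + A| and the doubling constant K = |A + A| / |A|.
K = |A + A| / |A| = 14/5

Enumerate A + A = {a + b : a, b ∈ A}. With |A| = 5, there are |A|^2 = 25 ordered sum pairs; collecting distinct values, A + A = {-26, -8, -7, -3, 10, 11, 12, 15, 16, 20, 29, 30, 34, 48}, so |A + A| = 14. Thus K = 14/5. For comparison, the minimum possible |A + A| over all 5-element sets is 2·5 − 1 = 9 (so min K = 9/5), attained only by arithmetic progressions.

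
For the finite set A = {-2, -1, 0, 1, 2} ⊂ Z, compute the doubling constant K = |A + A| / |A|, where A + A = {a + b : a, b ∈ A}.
K = |A + A| / |A| = 9/5

Enumerate A + A = {a + b : a, b ∈ A}. With |A| = 5, there are |A|^2 = 25 ordered sum pairs; collecting distinct values, A + A = {-4, -3, -2, -1, 0, 1, 2, 3, 4}, so |A + A| = 9. Thus K = 9/5. Here |A + A| = 2|A| − 1 = 9, the minimum possible — so K = 9/5 is minimal, which holds iff A is an arithmetic progression.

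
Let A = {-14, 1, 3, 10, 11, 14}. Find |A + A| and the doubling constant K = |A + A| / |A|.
K = |A + A| / |A| = 21/6 = 7/2

Enumerate A + A = {a + b : a, b ∈ A}. With |A| = 6, there are |A|^2 = 36 ordered sum pairs; collecting distinct values, A + A = {-28, -13, -11, -4, -3, 0, 2, 4, 6, 11, 12, 13, 14, 15, 17, 20, 21, 22, 24, 25, 28}, so |A + A| = 21. Thus K = 21/6 = 7/2. For comparison, the minimum possible |A + A| over all 6-element sets is 2·6 − 1 = 11 (so min K = 11/6), attained only by arithmetic progressions.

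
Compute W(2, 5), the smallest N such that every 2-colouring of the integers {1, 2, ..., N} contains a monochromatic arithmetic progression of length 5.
W(2, 5) = 178

W(2, 5) = 178. The lower bound W(2, 5) > 177 comes from an explicit good 2-colouring of [1, 177]; the upper bound W(2, 5) ≤ 178 was verified by exhaustive search over 2-colourings of [1, 178].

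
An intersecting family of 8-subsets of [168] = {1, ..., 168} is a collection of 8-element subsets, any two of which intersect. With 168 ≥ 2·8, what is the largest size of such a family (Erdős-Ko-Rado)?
max |F| = C(167, 7) = 632776453353

The Erdős-Ko-Rado theorem states: for n ≥ 2k, an intersecting family of k-subsets of an n-element set has size at most C(n − 1, k − 1), with equality for 'star' families {A ⊆ [n] : |A| = k, i ∈ A} (fix an element i). For n = 168, k = 8: C(167, 7) = 632776453353.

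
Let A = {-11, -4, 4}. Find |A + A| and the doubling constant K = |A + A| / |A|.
K = |A + A| / |A| = 6/3 = 2

Enumerate A + A = {a + b : a, b ∈ A}. With |A| = 3, there are |A|^2 = 9 ordered sum pairs; collecting distinct values, A + A = {-22, -15, -8, -7, 0, 8}, so |A + A| = 6. Thus K = 6/3 = 2. For comparison, the minimum possible |A + A| over all 3-element sets is 2·3 − 1 = 5 (so min K = 5/3), attained only by arithmetic progressions.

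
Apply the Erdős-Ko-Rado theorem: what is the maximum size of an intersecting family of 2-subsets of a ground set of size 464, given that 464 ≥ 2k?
max |F| = C(463, 1) = 463

Erdős-Ko-Rado (1961): when n ≥ 2k, max |F| = C(n−1, k−1). The bound is attained by the star {A : i ∈ A} for any fixed i ∈ [n]. Here C(464−1, 2−1) = C(463, 1) = 463.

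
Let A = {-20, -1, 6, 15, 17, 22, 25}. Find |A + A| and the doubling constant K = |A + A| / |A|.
K = |A + A| / |A| = 26/7

Enumerate A + A = {a + b : a, b ∈ A}. With |A| = 7, there are |A|^2 = 49 ordered sum pairs; collecting distinct values, A + A = {-40, -21, -14, -5, -3, -2, 2, 5, 12, 14, 16, 21, 23, 24, 28, 30, 31, 32, 34, 37, 39, 40, 42, 44, 47, 50}, so |A + A| = 26. Thus K = 26/7. For comparison, the minimum possible |A + A| over all 7-element sets is 2·7 − 1 = 13 (so min K = 13/7), attained only by arithmetic progressions.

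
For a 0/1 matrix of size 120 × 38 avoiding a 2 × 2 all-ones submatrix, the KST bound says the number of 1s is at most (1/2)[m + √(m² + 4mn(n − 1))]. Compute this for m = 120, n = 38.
z(120, 38; 2, 2) ≤ (1/2)[120 + √(120² + 4·120·38·37)] = (1/2)[120 + √689280] = 475.1144

Kővári–Sós–Turán: let r_1, ..., r_120 be the row sums and z = Σ r_i the total number of 1s. Each pair of columns can share at most one row with both entries 1 (else a 2×2 all-ones block appears), so Σ_i C(r_i, 2) ≤ C(38, 2) = 703. By convexity Σ_i C(r_i, 2) ≥ 120·C(z/120, 2) = z(z − 120)/(2·120), giving z² − 120z − 120·38·37 ≤ 0 and hence z ≤ (1/2)[120 + √(14400 + 4·168720)] = (1/2)[120 + √689280] ≈ (1/2)(120 + 830.2289) = 475.1144.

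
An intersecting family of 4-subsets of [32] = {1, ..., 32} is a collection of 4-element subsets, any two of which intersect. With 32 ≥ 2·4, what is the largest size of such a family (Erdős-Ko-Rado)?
max |F| = C(31, 3) = 4495

The Erdős-Ko-Rado theorem states: for n ≥ 2k, an intersecting family of k-subsets of an n-element set has size at most C(n − 1, k − 1), with equality for 'star' families {A ⊆ [n] : |A| = k, i ∈ A} (fix an element i). For n = 32, k = 4: C(31, 3) = 4495.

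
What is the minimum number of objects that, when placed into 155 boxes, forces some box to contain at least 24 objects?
n = (24 − 1)·155 + 1 = 3566

By the generalised pigeonhole principle, to guarantee some box contains ≥ r objects we need more than (r − 1) · k objects total. Threshold: n = (r − 1) · k + 1. With r = 24 and k = 155: n = 23 · 155 + 1 = 3565 + 1 = 3566. For n = 3565 = 23 · 155, we can put exactly 23 objects in every box, avoiding 24 in any single one — so 3566 is tight.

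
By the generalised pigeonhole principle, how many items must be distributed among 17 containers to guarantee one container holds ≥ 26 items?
n = (26 − 1)·17 + 1 = 426

By the generalised pigeonhole principle, to guarantee some box contains ≥ r objects we need more than (r − 1) · k objects total. Threshold: n = (r − 1) · k + 1. With r = 26 and k = 17: n = 25 · 17 + 1 = 425 + 1 = 426. For n = 425 = 25 · 17, we can put exactly 25 objects in every box, avoiding 26 in any single one — so 426 is tight.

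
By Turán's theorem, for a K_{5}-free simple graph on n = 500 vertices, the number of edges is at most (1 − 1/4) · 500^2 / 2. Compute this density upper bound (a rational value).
Turán density bound = (3/4) · 500^2/2 = 93750

Turán's theorem: ex(n, K_{r+1}) is achieved by the complete r-partite Turán graph T(n, r) with parts as balanced as possible, and is at most (1 − 1/r) · n^2/2. For r = 4, n = 500: the density bound is (3/4) · 250000/2 = 93750. Since 4 ∣ 500, the Turán graph T(500, 4) has parts of equal size 125, and its edge count e(T(500, 4)) = 93750 attains the density bound exactly.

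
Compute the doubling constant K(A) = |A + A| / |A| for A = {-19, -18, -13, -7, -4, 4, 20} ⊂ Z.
K = |A + A| / |A| = 26/7

Enumerate A + A = {a + b : a, b ∈ A}. With |A| = 7, there are |A|^2 = 49 ordered sum pairs; collecting distinct values, A + A = {-38, -37, -36, -32, -31, -26, -25, -23, -22, -20, -17, -15, -14, -11, -9, -8, -3, 0, 1, 2, 7, 8, 13, 16, 24, 40}, so |A + A| = 26. Thus K = 26/7. For comparison, the minimum possible |A + A| over all 7-element sets is 2·7 − 1 = 13 (so min K = 13/7), attained only by arithmetic progressions.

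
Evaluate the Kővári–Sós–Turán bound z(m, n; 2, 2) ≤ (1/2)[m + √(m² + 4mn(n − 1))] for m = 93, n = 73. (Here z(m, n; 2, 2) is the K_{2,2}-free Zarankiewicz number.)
z(93, 73; 2, 2) ≤ (1/2)[93 + √(93² + 4·93·73·72)] = (1/2)[93 + √1963881] = 747.1927

Kővári–Sós–Turán: let r_1, ..., r_93 be the row sums and z = Σ r_i the total number of 1s. Each pair of columns can share at most one row with both entries 1 (else a 2×2 all-ones block appears), so Σ_i C(r_i, 2) ≤ C(73, 2) = 2628. By convexity Σ_i C(r_i, 2) ≥ 93·C(z/93, 2) = z(z − 93)/(2·93), giving z² − 93z − 93·73·72 ≤ 0 and hence z ≤ (1/2)[93 + √(8649 + 4·488808)] = (1/2)[93 + √1963881] ≈ (1/2)(93 + 1401.3854) = 747.1927.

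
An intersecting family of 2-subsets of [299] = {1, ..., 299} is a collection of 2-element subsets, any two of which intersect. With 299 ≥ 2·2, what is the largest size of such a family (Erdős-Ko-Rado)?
max |F| = C(298, 1) = 298

Erdős-Ko-Rado (1961): when n ≥ 2k, max |F| = C(n−1, k−1). The bound is attained by the star {A : i ∈ A} for any fixed i ∈ [n]. Here C(299−1, 2−1) = C(298, 1) = 298.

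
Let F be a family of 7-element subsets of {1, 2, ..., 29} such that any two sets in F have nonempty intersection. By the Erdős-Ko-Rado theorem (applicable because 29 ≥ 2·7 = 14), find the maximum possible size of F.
max |F| = C(28, 6) = 376740

The Erdős-Ko-Rado theorem states: for n ≥ 2k, an intersecting family of k-subsets of an n-element set has size at most C(n − 1, k − 1), with equality for 'star' families {A ⊆ [n] : |A| = k, i ∈ A} (fix an element i). For n = 29, k = 7: C(28, 6) = 376740.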